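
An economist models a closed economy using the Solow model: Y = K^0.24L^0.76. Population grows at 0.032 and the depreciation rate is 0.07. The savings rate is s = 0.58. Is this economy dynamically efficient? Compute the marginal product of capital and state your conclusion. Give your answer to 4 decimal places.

The effective depreciation rate is n + δ = 0.032 + 0.07 = 0.102.
Steady-state k*: s·k^0.24 = 0.102·k gives k* = (0.58/0.102)^(1/0.76) ≈ 9.8445.
MPK = 0.24·9.8445^(-0.76) ≈ 0.0422.
MPK < n+δ = 0.102, so the economy is dynamically inefficient (over-saving).

dynamically inefficient; MPK ≈ 0.0422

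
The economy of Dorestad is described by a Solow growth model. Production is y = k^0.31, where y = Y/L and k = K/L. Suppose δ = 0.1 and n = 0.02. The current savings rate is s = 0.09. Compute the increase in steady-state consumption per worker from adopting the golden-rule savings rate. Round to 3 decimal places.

The effective depreciation rate is n + δ = 0.02 + 0.1 = 0.12.
Current steady state (s = 0.09): k* = (0.09/0.12)^(1/0.69) ≈ 0.6591, y* = 0.6591^0.31 ≈ 0.8788, c* = (1−0.09)·0.8788 ≈ 0.7997.
At the golden rule the marginal product of capital equals n+δ: 0.31·k^(0.31−1) = 0.12. Solving, k_gold = (0.31/0.12)^(1/0.69) ≈ 3.9570.
y_gold = 3.9570^0.31 ≈ 1.5317, c_gold = y_gold − 0.12·k_gold ≈ 1.0569.
Gain: Δc = 1.0569 − 0.7997 ≈ 0.2572.

Δc ≈ 0.257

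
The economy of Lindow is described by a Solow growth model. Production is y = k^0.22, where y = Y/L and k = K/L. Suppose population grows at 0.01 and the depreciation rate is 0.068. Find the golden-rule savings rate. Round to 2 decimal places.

s_gold = 0.22

Break-even investment rate: n + δ = 0.01 + 0.068 = 0.078.
At the golden rule MPK = n+δ, and in any Cobb-Douglas steady state s = (n+δ)·k/y = MPK·k/y = capital's share 0.22.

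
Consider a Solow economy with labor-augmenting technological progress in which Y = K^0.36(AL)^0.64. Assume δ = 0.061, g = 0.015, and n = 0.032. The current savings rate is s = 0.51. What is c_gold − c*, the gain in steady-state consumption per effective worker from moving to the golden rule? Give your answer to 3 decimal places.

Capital per effective worker breaks even when investment replaces (n + g + δ)·k; here n + g + δ = 0.108.
Current steady state (s = 0.51): k* = (0.51/0.108)^(1/0.64) ≈ 11.3072, y* = 11.3072^0.36 ≈ 2.3945, c* = (1−0.51)·2.3945 ≈ 1.1733.
Maximizing c = f(k) − (n+g+δ)·k gives f'(k) = n+g+δ, i.e. 0.36·k^(0.36−1) = 0.108, so k_gold = (0.36/0.108)^(1/0.64) ≈ 6.5614.
y_gold = 6.5614^0.36 ≈ 1.9684, c_gold = y_gold − 0.108·k_gold ≈ 1.2598.
Gain: Δc = 1.2598 − 1.1733 ≈ 0.0865.

Δc ≈ 0.087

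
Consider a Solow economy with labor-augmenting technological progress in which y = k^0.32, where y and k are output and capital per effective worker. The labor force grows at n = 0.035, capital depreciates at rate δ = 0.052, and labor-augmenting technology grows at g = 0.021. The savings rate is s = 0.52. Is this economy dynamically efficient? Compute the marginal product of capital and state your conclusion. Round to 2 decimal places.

dynamically inefficient; MPK ≈ 0.07

Break-even investment rate: n + g + δ = 0.035 + 0.021 + 0.052 = 0.108.
Steady-state k*: s·k^0.32 = 0.108·k gives k* = (0.52/0.108)^(1/0.68) ≈ 10.0877.
MPK = 0.32·10.0877^(-0.68) ≈ 0.0665.
MPK < n+g+δ = 0.108, so the economy is dynamically inefficient (over-saving).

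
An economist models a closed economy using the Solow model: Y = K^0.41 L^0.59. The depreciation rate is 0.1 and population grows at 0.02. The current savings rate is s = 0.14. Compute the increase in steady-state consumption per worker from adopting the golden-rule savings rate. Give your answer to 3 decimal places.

Δc ≈ 0.428

Break-even investment rate: n + δ = 0.02 + 0.1 = 0.12.
Current steady state (s = 0.14): k* = (0.14/0.12)^(1/0.59) ≈ 1.2986, y* = 1.2986^0.41 ≈ 1.1131, c* = (1−0.14)·1.1131 ≈ 0.9572.
Setting f'(k) = n+δ gives 0.41·k^(0.41−1) = 0.12, hence k_gold = (0.41/0.12)^(1/0.59) ≈ 8.0244.
y_gold = 8.0244^0.41 ≈ 2.3486, c_gold = y_gold − 0.12·k_gold ≈ 1.3857.
Gain: Δc = 1.3857 − 0.9572 ≈ 0.4284.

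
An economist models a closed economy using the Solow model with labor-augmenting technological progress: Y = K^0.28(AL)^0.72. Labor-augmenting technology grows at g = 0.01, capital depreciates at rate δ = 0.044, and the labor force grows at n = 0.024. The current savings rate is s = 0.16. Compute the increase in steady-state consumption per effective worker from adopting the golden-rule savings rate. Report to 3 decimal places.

Capital per effective worker breaks even when investment replaces (n + g + δ)·k; here n + g + δ = 0.078.
Current steady state (s = 0.16): k* = (0.16/0.078)^(1/0.72) ≈ 2.7125, y* = 2.7125^0.28 ≈ 1.3223, c* = (1−0.16)·1.3223 ≈ 1.1108.
Golden rule sets MPK = n+g+δ: 0.28·k^(0.28−1) = 0.078, so k_gold = (0.28/0.078)^(1/0.72) ≈ 5.9009.
y_gold = 5.9009^0.28 ≈ 1.6438, c_gold = y_gold − 0.078·k_gold ≈ 1.1836.
Gain: Δc = 1.1836 − 1.1108 ≈ 0.0728.

Δc ≈ 0.073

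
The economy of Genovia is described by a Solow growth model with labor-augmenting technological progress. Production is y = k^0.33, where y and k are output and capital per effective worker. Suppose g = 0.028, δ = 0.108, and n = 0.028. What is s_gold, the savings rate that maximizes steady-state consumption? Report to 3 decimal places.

s_gold = 0.330

n + g + δ = 0.028 + 0.028 + 0.108 = 0.164.
At the golden rule MPK = n+g+δ, and in any Cobb-Douglas steady state s = (n+g+δ)·k/y = MPK·k/y = capital's share 0.33.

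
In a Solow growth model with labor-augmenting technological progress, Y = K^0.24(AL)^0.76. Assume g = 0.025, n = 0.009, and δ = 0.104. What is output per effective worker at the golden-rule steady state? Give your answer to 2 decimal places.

y_gold ≈ 1.19

Capital per effective worker breaks even when investment replaces (n + g + δ)·k; here n + g + δ = 0.138.
Setting f'(k) = n+g+δ gives 0.24·k^(0.24−1) = 0.138, hence k_gold = (0.24/0.138)^(1/0.76) ≈ 2.0712.
Output: y_gold = k_gold^0.24 = 2.0712^0.24 ≈ 1.1910.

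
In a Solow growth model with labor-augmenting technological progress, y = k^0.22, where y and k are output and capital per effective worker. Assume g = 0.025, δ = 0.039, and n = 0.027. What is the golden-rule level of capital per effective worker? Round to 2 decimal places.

Break-even investment rate: n + g + δ = 0.027 + 0.025 + 0.039 = 0.091.
At the golden rule the marginal product of capital equals n+g+δ: 0.22·k^(0.22−1) = 0.091. Solving, k_gold = (0.22/0.091)^(1/0.78) ≈ 3.1011.

k_gold ≈ 3.10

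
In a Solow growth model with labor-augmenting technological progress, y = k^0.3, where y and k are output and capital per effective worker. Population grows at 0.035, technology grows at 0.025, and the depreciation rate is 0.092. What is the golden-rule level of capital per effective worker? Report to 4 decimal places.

k_gold ≈ 2.6413

Break-even investment rate: n + g + δ = 0.035 + 0.025 + 0.092 = 0.152.
Golden rule sets MPK = n+g+δ: 0.3·k^(0.3−1) = 0.152, so k_gold = (0.3/0.152)^(1/0.7) ≈ 2.6413.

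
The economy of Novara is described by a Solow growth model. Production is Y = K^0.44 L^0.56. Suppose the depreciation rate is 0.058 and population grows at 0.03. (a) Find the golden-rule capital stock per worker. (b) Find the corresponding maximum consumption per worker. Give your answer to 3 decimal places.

Capital per worker breaks even when investment replaces (n + δ)·k; here n + δ = 0.088.
Setting f'(k) = n+δ gives 0.44·k^(0.44−1) = 0.088, hence k_gold = (0.44/0.088)^(1/0.56) ≈ 17.7076.
y_gold = 17.7076^0.44 ≈ 3.5415; c_gold = y_gold − 0.088·k_gold ≈ 1.9833.

(a) k_gold ≈ 17.708; (b) c_gold ≈ 1.983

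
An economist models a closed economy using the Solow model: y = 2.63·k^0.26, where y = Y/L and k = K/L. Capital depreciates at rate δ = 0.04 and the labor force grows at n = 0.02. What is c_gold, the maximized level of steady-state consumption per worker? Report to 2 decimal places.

Capital per worker breaks even when investment replaces (n + δ)·k; here n + δ = 0.06.
At the golden rule the marginal product of capital equals n+δ: 0.26·2.63·k^(0.26−1) = 0.06. Solving, k_gold = (0.26·2.63/0.06)^(1/0.74) ≈ 26.7965.
y_gold = 2.63·26.7965^0.26 ≈ 6.1838.
c_gold = y_gold − (n+δ)·k_gold = 6.1838 − 0.06·26.7965 ≈ 4.5760.

c_gold ≈ 4.58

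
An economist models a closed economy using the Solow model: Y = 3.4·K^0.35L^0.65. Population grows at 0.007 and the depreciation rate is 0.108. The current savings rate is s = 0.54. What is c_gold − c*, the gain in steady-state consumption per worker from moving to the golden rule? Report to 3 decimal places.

Δc ≈ 0.826

The effective depreciation rate is n + δ = 0.007 + 0.108 = 0.115.
Current steady state (s = 0.54): k* = (0.54·3.4/0.115)^(1/0.65) ≈ 70.9640, y* = 3.4·70.9640^0.35 ≈ 15.1127, c* = (1−0.54)·15.1127 ≈ 6.9518.
Maximizing c = f(k) − (n+δ)·k gives f'(k) = n+δ, i.e. 0.35·3.4·k^(0.35−1) = 0.115, so k_gold = (0.35·3.4/0.115)^(1/0.65) ≈ 36.4172.
y_gold = 3.4·36.4172^0.35 ≈ 11.9656, c_gold = y_gold − 0.115·k_gold ≈ 7.7777.
Gain: Δc = 7.7777 − 6.9518 ≈ 0.8258.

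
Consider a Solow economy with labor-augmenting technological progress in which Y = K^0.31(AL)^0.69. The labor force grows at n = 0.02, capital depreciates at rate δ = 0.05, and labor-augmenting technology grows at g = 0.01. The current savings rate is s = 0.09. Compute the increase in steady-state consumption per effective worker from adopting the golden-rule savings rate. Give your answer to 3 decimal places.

n + g + δ = 0.02 + 0.01 + 0.05 = 0.08.
Current steady state (s = 0.09): k* = (0.09/0.08)^(1/0.69) ≈ 1.1861, y* = 1.1861^0.31 ≈ 1.0543, c* = (1−0.09)·1.0543 ≈ 0.9595.
At the golden rule the marginal product of capital equals n+g+δ: 0.31·k^(0.31−1) = 0.08. Solving, k_gold = (0.31/0.08)^(1/0.69) ≈ 7.1214.
y_gold = 7.1214^0.31 ≈ 1.8378, c_gold = y_gold − 0.08·k_gold ≈ 1.2681.
Gain: Δc = 1.2681 − 0.9595 ≈ 0.3086.

Δc ≈ 0.309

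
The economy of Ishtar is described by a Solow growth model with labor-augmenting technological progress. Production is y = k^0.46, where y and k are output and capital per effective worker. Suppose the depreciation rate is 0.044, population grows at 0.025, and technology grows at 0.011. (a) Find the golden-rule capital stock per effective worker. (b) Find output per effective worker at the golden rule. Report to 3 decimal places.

n + g + δ = 0.025 + 0.011 + 0.044 = 0.08.
At the golden rule the marginal product of capital equals n+g+δ: 0.46·k^(0.46−1) = 0.08. Solving, k_gold = (0.46/0.08)^(1/0.54) ≈ 25.5148.
y_gold = 25.5148^0.46 ≈ 4.4374.

(a) k_gold ≈ 25.515; (b) y_gold ≈ 4.437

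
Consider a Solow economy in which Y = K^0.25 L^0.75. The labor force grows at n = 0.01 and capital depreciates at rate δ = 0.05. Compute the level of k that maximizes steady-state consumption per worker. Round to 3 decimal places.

k_gold ≈ 6.705

Break-even investment rate: n + δ = 0.01 + 0.05 = 0.06.
Setting f'(k) = n+δ gives 0.25·k^(0.25−1) = 0.06, hence k_gold = (0.25/0.06)^(1/0.75) ≈ 6.7048.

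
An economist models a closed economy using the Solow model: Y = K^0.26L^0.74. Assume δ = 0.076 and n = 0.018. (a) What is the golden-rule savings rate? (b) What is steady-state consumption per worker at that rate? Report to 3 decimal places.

n + δ = 0.018 + 0.076 = 0.094.
For Cobb-Douglas, s_gold equals capital's share: s_gold = 0.26.
At the golden rule the marginal product of capital equals n+δ: 0.26·k^(0.26−1) = 0.094. Solving, k_gold = (0.26/0.094)^(1/0.74) ≈ 3.9545.
y_gold = 3.9545^0.26 ≈ 1.4297; c_gold = (1−0.26)·y_gold ≈ 1.0580.

(a) s_gold = 0.260; (b) c_gold ≈ 1.058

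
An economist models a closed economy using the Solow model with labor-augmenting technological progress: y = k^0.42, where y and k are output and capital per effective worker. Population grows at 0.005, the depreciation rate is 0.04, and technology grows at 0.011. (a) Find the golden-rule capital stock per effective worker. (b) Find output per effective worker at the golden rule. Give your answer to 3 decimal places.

Capital per effective worker breaks even when investment replaces (n + g + δ)·k; here n + g + δ = 0.056.
At the golden rule the marginal product of capital equals n+g+δ: 0.42·k^(0.42−1) = 0.056. Solving, k_gold = (0.42/0.056)^(1/0.58) ≈ 32.2646.
y_gold = 32.2646^0.42 ≈ 4.3019.

(a) k_gold ≈ 32.265; (b) y_gold ≈ 4.302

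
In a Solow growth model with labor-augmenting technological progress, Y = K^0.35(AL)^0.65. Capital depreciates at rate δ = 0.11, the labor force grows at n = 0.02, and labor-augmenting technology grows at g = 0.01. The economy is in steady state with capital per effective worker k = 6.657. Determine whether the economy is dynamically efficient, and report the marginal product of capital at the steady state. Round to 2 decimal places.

Capital per effective worker breaks even when investment replaces (n + g + δ)·k; here n + g + δ = 0.14.
MPK = 0.35·k^(0.35−1) = 0.35·6.657^(-0.65) ≈ 0.1021.
MPK < 0.14, so the economy is dynamically inefficient (over-saving).

dynamically inefficient; MPK ≈ 0.10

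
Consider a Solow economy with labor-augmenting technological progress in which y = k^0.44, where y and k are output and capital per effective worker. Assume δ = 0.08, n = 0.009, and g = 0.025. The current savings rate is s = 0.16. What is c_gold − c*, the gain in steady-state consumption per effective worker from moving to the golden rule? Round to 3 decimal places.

Capital per effective worker breaks even when investment replaces (n + g + δ)·k; here n + g + δ = 0.114.
Current steady state (s = 0.16): k* = (0.16/0.114)^(1/0.56) ≈ 1.8318, y* = 1.8318^0.44 ≈ 1.3052, c* = (1−0.16)·1.3052 ≈ 1.0963.
Golden rule sets MPK = n+g+δ: 0.44·k^(0.44−1) = 0.114, so k_gold = (0.44/0.114)^(1/0.56) ≈ 11.1534.
y_gold = 11.1534^0.44 ≈ 2.8897, c_gold = y_gold − 0.114·k_gold ≈ 1.6183.
Gain: Δc = 1.6183 − 1.0963 ≈ 0.5219.

Δc ≈ 0.522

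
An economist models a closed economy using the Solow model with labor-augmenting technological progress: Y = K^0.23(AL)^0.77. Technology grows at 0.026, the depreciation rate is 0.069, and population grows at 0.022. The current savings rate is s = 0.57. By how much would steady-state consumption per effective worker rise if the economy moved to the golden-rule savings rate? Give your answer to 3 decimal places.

Δc ≈ 0.252

Capital per effective worker breaks even when investment replaces (n + g + δ)·k; here n + g + δ = 0.117.
Current steady state (s = 0.57): k* = (0.57/0.117)^(1/0.77) ≈ 7.8181, y* = 7.8181^0.23 ≈ 1.6048, c* = (1−0.57)·1.6048 ≈ 0.6901.
Maximizing c = f(k) − (n+g+δ)·k gives f'(k) = n+g+δ, i.e. 0.23·k^(0.23−1) = 0.117, so k_gold = (0.23/0.117)^(1/0.77) ≈ 2.4056.
y_gold = 2.4056^0.23 ≈ 1.2237, c_gold = y_gold − 0.117·k_gold ≈ 0.9423.
Gain: Δc = 0.9423 − 0.6901 ≈ 0.2522.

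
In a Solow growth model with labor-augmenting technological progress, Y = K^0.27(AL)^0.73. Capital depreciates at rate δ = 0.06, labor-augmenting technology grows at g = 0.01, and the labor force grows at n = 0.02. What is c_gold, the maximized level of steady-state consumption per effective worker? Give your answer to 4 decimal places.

c_gold ≈ 1.0960

Break-even investment rate: n + g + δ = 0.02 + 0.01 + 0.06 = 0.09.
At the golden rule the marginal product of capital equals n+g+δ: 0.27·k^(0.27−1) = 0.09. Solving, k_gold = (0.27/0.09)^(1/0.73) ≈ 4.5039.
y_gold = 4.5039^0.27 ≈ 1.5013.
c_gold = y_gold − (n+g+δ)·k_gold = 1.5013 − 0.09·4.5039 ≈ 1.0960.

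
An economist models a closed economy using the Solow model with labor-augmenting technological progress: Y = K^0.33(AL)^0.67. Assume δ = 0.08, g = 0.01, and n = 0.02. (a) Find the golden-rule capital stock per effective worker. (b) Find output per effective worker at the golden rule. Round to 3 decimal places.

(a) k_gold ≈ 5.154; (b) y_gold ≈ 1.718

n + g + δ = 0.02 + 0.01 + 0.08 = 0.11.
Golden rule sets MPK = n+g+δ: 0.33·k^(0.33−1) = 0.11, so k_gold = (0.33/0.11)^(1/0.67) ≈ 5.1537.
y_gold = 5.1537^0.33 ≈ 1.7179.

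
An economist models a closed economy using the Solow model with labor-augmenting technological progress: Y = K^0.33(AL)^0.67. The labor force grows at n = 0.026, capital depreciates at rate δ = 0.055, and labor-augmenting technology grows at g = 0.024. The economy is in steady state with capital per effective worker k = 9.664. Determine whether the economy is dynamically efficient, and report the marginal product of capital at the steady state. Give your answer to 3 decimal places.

Capital per effective worker breaks even when investment replaces (n + g + δ)·k; here n + g + δ = 0.105.
MPK = 0.33·k^(0.33−1) = 0.33·9.664^(-0.67) ≈ 0.0722.
MPK < 0.105, so the economy is dynamically inefficient (over-saving).

dynamically inefficient; MPK ≈ 0.072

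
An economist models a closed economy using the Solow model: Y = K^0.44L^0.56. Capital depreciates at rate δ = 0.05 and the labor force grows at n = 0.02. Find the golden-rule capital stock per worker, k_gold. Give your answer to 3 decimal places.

k_gold ≈ 26.646

Break-even investment rate: n + δ = 0.02 + 0.05 = 0.07.
Golden rule sets MPK = n+δ: 0.44·k^(0.44−1) = 0.07, so k_gold = (0.44/0.07)^(1/0.56) ≈ 26.6461.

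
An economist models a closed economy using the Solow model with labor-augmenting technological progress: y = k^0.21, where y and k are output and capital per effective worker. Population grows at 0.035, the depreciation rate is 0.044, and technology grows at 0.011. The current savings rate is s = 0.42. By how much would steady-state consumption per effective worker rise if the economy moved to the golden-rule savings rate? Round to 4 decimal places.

Break-even investment rate: n + g + δ = 0.035 + 0.011 + 0.044 = 0.09.
Current steady state (s = 0.42): k* = (0.42/0.09)^(1/0.79) ≈ 7.0282, y* = 7.0282^0.21 ≈ 1.5060, c* = (1−0.42)·1.5060 ≈ 0.8735.
Golden rule sets MPK = n+g+δ: 0.21·k^(0.21−1) = 0.09, so k_gold = (0.21/0.09)^(1/0.79) ≈ 2.9228.
y_gold = 2.9228^0.21 ≈ 1.2526, c_gold = y_gold − 0.09·k_gold ≈ 0.9896.
Gain: Δc = 0.9896 − 0.8735 ≈ 0.1161.

Δc ≈ 0.1161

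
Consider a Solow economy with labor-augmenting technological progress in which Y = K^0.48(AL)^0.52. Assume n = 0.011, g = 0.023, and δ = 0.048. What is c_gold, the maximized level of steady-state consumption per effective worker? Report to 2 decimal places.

n + g + δ = 0.011 + 0.023 + 0.048 = 0.082.
Setting f'(k) = n+g+δ gives 0.48·k^(0.48−1) = 0.082, hence k_gold = (0.48/0.082)^(1/0.52) ≈ 29.9104.
y_gold = 29.9104^0.48 ≈ 5.1097.
c_gold = y_gold − (n+g+δ)·k_gold = 5.1097 − 0.082·29.9104 ≈ 2.6570.

c_gold ≈ 2.66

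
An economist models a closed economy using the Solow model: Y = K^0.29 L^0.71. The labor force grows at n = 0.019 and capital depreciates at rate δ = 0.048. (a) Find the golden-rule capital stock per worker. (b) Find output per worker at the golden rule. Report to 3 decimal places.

(a) k_gold ≈ 7.875; (b) y_gold ≈ 1.819

The effective depreciation rate is n + δ = 0.019 + 0.048 = 0.067.
Maximizing c = f(k) − (n+δ)·k gives f'(k) = n+δ, i.e. 0.29·k^(0.29−1) = 0.067, so k_gold = (0.29/0.067)^(1/0.71) ≈ 7.8746.
y_gold = 7.8746^0.29 ≈ 1.8193.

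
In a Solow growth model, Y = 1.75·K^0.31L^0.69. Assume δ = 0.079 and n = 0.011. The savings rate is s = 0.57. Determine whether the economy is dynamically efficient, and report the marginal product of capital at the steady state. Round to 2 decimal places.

dynamically inefficient; MPK ≈ 0.05

Capital per worker breaks even when investment replaces (n + δ)·k; here n + δ = 0.09.
Steady-state k*: s·A·k^0.31 = 0.09·k gives k* = (0.57·1.75/0.09)^(1/0.69) ≈ 32.6599.
MPK = 0.31·1.75·32.6599^(-0.69) ≈ 0.0489.
MPK < n+δ = 0.09, so the economy is dynamically inefficient (over-saving).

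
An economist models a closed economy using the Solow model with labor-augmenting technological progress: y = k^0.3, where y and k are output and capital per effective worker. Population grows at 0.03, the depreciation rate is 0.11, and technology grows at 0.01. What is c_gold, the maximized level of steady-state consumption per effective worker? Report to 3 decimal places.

The effective depreciation rate is n + g + δ = 0.03 + 0.01 + 0.11 = 0.15.
Maximizing c = f(k) − (n+g+δ)·k gives f'(k) = n+g+δ, i.e. 0.3·k^(0.3−1) = 0.15, so k_gold = (0.3/0.15)^(1/0.7) ≈ 2.6918.
y_gold = 2.6918^0.3 ≈ 1.3459.
c_gold = y_gold − (n+g+δ)·k_gold = 1.3459 − 0.15·2.6918 ≈ 0.9421.

c_gold ≈ 0.942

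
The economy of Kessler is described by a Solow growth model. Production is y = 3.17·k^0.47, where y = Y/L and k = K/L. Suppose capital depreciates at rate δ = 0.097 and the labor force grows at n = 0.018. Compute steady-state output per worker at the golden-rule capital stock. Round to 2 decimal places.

n + δ = 0.018 + 0.097 = 0.115.
Setting f'(k) = n+δ gives 0.47·3.17·k^(0.47−1) = 0.115, hence k_gold = (0.47·3.17/0.115)^(1/0.53) ≈ 125.5971.
Output: y_gold = 3.17·k_gold^0.47 = 3.17·125.5971^0.47 ≈ 30.7312.

y_gold ≈ 30.73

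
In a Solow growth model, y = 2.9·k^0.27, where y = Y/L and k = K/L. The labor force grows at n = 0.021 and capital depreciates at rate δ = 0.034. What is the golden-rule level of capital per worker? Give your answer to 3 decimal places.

k_gold ≈ 38.019

Break-even investment rate: n + δ = 0.021 + 0.034 = 0.055.
Golden rule sets MPK = n+δ: 0.27·2.9·k^(0.27−1) = 0.055, so k_gold = (0.27·2.9/0.055)^(1/0.73) ≈ 38.0188.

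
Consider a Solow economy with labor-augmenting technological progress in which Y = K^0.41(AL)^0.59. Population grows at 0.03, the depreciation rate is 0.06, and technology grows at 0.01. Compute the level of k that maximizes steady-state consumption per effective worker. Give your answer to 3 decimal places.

Break-even investment rate: n + g + δ = 0.03 + 0.01 + 0.06 = 0.1.
Setting f'(k) = n+g+δ gives 0.41·k^(0.41−1) = 0.1, hence k_gold = (0.41/0.1)^(1/0.59) ≈ 10.9299.

k_gold ≈ 10.930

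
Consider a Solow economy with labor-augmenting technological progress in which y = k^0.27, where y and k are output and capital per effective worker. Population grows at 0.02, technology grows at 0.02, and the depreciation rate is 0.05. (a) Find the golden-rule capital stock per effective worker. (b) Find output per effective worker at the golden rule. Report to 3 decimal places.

(a) k_gold ≈ 4.504; (b) y_gold ≈ 1.501

Break-even investment rate: n + g + δ = 0.02 + 0.02 + 0.05 = 0.09.
Golden rule sets MPK = n+g+δ: 0.27·k^(0.27−1) = 0.09, so k_gold = (0.27/0.09)^(1/0.73) ≈ 4.5039.
y_gold = 4.5039^0.27 ≈ 1.5013.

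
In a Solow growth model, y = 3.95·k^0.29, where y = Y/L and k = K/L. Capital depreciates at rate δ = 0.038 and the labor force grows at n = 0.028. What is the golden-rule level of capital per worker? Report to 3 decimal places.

Break-even investment rate: n + δ = 0.028 + 0.038 = 0.066.
At the golden rule the marginal product of capital equals n+δ: 0.29·3.95·k^(0.29−1) = 0.066. Solving, k_gold = (0.29·3.95/0.066)^(1/0.71) ≈ 55.6808.

k_gold ≈ 55.681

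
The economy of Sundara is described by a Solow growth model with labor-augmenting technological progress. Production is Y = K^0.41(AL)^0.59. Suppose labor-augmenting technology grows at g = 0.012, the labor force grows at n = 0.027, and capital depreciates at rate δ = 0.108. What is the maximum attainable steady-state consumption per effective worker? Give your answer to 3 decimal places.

The effective depreciation rate is n + g + δ = 0.027 + 0.012 + 0.108 = 0.147.
Setting f'(k) = n+g+δ gives 0.41·k^(0.41−1) = 0.147, hence k_gold = (0.41/0.147)^(1/0.59) ≈ 5.6889.
y_gold = 5.6889^0.41 ≈ 2.0397.
c_gold = y_gold − (n+g+δ)·k_gold = 2.0397 − 0.147·5.6889 ≈ 1.2034.

c_gold ≈ 1.203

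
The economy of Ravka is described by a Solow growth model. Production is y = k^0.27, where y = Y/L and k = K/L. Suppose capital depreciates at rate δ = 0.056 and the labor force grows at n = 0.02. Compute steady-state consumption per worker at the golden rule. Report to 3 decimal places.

The effective depreciation rate is n + δ = 0.02 + 0.056 = 0.076.
Maximizing c = f(k) − (n+δ)·k gives f'(k) = n+δ, i.e. 0.27·k^(0.27−1) = 0.076, so k_gold = (0.27/0.076)^(1/0.73) ≈ 5.6778.
y_gold = 5.6778^0.27 ≈ 1.5982.
c_gold = y_gold − (n+δ)·k_gold = 1.5982 − 0.076·5.6778 ≈ 1.1667.

c_gold ≈ 1.167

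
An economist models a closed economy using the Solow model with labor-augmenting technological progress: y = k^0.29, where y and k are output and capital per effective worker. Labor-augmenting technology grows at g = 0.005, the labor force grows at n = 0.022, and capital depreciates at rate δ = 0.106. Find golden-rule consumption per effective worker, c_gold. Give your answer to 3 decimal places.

The effective depreciation rate is n + g + δ = 0.022 + 0.005 + 0.106 = 0.133.
Setting f'(k) = n+g+δ gives 0.29·k^(0.29−1) = 0.133, hence k_gold = (0.29/0.133)^(1/0.71) ≈ 2.9980.
y_gold = 2.9980^0.29 ≈ 1.3749.
c_gold = y_gold − (n+g+δ)·k_gold = 1.3749 − 0.133·2.9980 ≈ 0.9762.

c_gold ≈ 0.976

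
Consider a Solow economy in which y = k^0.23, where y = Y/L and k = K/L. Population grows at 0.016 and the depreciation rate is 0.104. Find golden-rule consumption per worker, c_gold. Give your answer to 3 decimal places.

Break-even investment rate: n + δ = 0.016 + 0.104 = 0.12.
Setting f'(k) = n+δ gives 0.23·k^(0.23−1) = 0.12, hence k_gold = (0.23/0.12)^(1/0.77) ≈ 2.3278.
y_gold = 2.3278^0.23 ≈ 1.2145.
c_gold = y_gold − (n+δ)·k_gold = 1.2145 − 0.12·2.3278 ≈ 0.9352.

c_gold ≈ 0.935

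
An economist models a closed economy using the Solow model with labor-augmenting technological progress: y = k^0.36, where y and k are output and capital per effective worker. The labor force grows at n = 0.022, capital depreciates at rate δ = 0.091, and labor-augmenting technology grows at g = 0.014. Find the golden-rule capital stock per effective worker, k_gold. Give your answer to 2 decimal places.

k_gold ≈ 5.09

n + g + δ = 0.022 + 0.014 + 0.091 = 0.127.
At the golden rule the marginal product of capital equals n+g+δ: 0.36·k^(0.36−1) = 0.127. Solving, k_gold = (0.36/0.127)^(1/0.64) ≈ 5.0937.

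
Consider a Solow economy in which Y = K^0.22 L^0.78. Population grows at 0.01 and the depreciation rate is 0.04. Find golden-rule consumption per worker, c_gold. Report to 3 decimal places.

c_gold ≈ 1.185

Capital per worker breaks even when investment replaces (n + δ)·k; here n + δ = 0.05.
Maximizing c = f(k) − (n+δ)·k gives f'(k) = n+δ, i.e. 0.22·k^(0.22−1) = 0.05, so k_gold = (0.22/0.05)^(1/0.78) ≈ 6.6825.
y_gold = 6.6825^0.22 ≈ 1.5188.
c_gold = y_gold − (n+δ)·k_gold = 1.5188 − 0.05·6.6825 ≈ 1.1846.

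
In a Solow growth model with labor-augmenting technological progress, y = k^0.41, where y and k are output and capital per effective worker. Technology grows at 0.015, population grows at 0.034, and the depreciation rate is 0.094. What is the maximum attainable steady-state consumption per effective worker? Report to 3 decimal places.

n + g + δ = 0.034 + 0.015 + 0.094 = 0.143.
Setting f'(k) = n+g+δ gives 0.41·k^(0.41−1) = 0.143, hence k_gold = (0.41/0.143)^(1/0.59) ≈ 5.9612.
y_gold = 5.9612^0.41 ≈ 2.0792.
c_gold = y_gold − (n+g+δ)·k_gold = 2.0792 − 0.143·5.9612 ≈ 1.2267.

c_gold ≈ 1.227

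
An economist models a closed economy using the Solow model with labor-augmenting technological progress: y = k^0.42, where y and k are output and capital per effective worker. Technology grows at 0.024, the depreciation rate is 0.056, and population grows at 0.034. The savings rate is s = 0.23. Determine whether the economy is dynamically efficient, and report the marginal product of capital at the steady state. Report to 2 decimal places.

n + g + δ = 0.034 + 0.024 + 0.056 = 0.114.
Steady-state k*: s·k^0.42 = 0.114·k gives k* = (0.23/0.114)^(1/0.58) ≈ 3.3540.
MPK = 0.42·3.3540^(-0.58) ≈ 0.2082.
MPK > n+g+δ = 0.114, so the economy is dynamically efficient (under-saving).

dynamically efficient; MPK ≈ 0.21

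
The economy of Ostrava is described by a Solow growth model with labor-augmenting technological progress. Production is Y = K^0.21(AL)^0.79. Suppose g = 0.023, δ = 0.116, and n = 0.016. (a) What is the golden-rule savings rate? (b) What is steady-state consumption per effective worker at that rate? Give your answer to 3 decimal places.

Capital per effective worker breaks even when investment replaces (n + g + δ)·k; here n + g + δ = 0.155.
For Cobb-Douglas, s_gold equals capital's share: s_gold = 0.21.
Setting f'(k) = n+g+δ gives 0.21·k^(0.21−1) = 0.155, hence k_gold = (0.21/0.155)^(1/0.79) ≈ 1.4687.
y_gold = 1.4687^0.21 ≈ 1.0841; c_gold = (1−0.21)·y_gold ≈ 0.8564.

(a) s_gold = 0.210; (b) c_gold ≈ 0.856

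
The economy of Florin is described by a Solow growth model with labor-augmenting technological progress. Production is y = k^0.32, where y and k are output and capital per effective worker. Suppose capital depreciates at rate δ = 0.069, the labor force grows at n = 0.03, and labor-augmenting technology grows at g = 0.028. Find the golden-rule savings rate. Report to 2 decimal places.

s_gold = 0.32

Break-even investment rate: n + g + δ = 0.03 + 0.028 + 0.069 = 0.127.
At the golden rule MPK = n+g+δ, and in any Cobb-Douglas steady state s = (n+g+δ)·k/y = MPK·k/y = capital's share 0.32.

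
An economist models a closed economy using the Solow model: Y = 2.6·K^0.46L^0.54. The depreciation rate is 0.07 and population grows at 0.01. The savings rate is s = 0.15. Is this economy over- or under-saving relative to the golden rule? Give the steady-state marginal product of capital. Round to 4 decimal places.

Capital per worker breaks even when investment replaces (n + δ)·k; here n + δ = 0.08.
Steady-state k*: s·A·k^0.46 = 0.08·k gives k* = (0.15·2.6/0.08)^(1/0.54) ≈ 18.7943.
MPK = 0.46·2.6·18.7943^(-0.54) ≈ 0.2453.
MPK > n+δ = 0.08, so the economy is dynamically efficient (under-saving).

under-saving; MPK ≈ 0.2453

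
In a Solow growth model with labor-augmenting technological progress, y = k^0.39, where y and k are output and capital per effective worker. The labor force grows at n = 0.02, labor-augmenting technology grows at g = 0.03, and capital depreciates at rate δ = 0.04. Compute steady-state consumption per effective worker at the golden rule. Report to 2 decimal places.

Break-even investment rate: n + g + δ = 0.02 + 0.03 + 0.04 = 0.09.
Golden rule sets MPK = n+g+δ: 0.39·k^(0.39−1) = 0.09, so k_gold = (0.39/0.09)^(1/0.61) ≈ 11.0655.
y_gold = 11.0655^0.39 ≈ 2.5536.
c_gold = y_gold − (n+g+δ)·k_gold = 2.5536 − 0.09·11.0655 ≈ 1.5577.

c_gold ≈ 1.56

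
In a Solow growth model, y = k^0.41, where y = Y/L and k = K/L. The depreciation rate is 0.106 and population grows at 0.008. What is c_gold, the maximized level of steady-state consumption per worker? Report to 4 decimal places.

c_gold ≈ 1.4360

The effective depreciation rate is n + δ = 0.008 + 0.106 = 0.114.
Setting f'(k) = n+δ gives 0.41·k^(0.41−1) = 0.114, hence k_gold = (0.41/0.114)^(1/0.59) ≈ 8.7532.
y_gold = 8.7532^0.41 ≈ 2.4338.
c_gold = y_gold − (n+δ)·k_gold = 2.4338 − 0.114·8.7532 ≈ 1.4360.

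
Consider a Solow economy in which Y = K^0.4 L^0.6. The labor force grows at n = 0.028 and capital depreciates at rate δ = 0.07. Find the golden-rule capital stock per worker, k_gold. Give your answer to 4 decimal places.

The effective depreciation rate is n + δ = 0.028 + 0.07 = 0.098.
At the golden rule the marginal product of capital equals n+δ: 0.4·k^(0.4−1) = 0.098. Solving, k_gold = (0.4/0.098)^(1/0.6) ≈ 10.4245.

k_gold ≈ 10.4245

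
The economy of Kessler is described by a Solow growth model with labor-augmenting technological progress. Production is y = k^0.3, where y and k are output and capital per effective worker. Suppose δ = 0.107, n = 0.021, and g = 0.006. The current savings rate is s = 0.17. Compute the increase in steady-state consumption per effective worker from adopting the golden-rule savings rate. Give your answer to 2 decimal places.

Δc ≈ 0.07

The effective depreciation rate is n + g + δ = 0.021 + 0.006 + 0.107 = 0.134.
Current steady state (s = 0.17): k* = (0.17/0.134)^(1/0.7) ≈ 1.4049, y* = 1.4049^0.3 ≈ 1.1074, c* = (1−0.17)·1.1074 ≈ 0.9191.
Setting f'(k) = n+g+δ gives 0.3·k^(0.3−1) = 0.134, hence k_gold = (0.3/0.134)^(1/0.7) ≈ 3.1624.
y_gold = 3.1624^0.3 ≈ 1.4126, c_gold = y_gold − 0.134·k_gold ≈ 0.9888.
Gain: Δc = 0.9888 − 0.9191 ≈ 0.0697.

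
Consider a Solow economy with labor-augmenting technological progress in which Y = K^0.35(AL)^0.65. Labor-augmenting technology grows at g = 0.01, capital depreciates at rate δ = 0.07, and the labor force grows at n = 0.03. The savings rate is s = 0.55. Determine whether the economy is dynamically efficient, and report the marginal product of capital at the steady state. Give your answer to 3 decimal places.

dynamically inefficient; MPK ≈ 0.070

Capital per effective worker breaks even when investment replaces (n + g + δ)·k; here n + g + δ = 0.11.
Steady-state k*: s·k^0.35 = 0.11·k gives k* = (0.55/0.11)^(1/0.65) ≈ 11.8943.
MPK = 0.35·11.8943^(-0.65) ≈ 0.0700.
MPK < n+g+δ = 0.11, so the economy is dynamically inefficient (over-saving).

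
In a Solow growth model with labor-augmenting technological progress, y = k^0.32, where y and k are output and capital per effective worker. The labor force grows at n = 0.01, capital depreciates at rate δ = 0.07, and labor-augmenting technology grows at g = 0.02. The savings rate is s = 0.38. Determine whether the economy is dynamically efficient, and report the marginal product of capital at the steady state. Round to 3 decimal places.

dynamically inefficient; MPK ≈ 0.084

Break-even investment rate: n + g + δ = 0.01 + 0.02 + 0.07 = 0.1.
Steady-state k*: s·k^0.32 = 0.1·k gives k* = (0.38/0.1)^(1/0.68) ≈ 7.1223.
MPK = 0.32·7.1223^(-0.68) ≈ 0.0842.
MPK < n+g+δ = 0.1, so the economy is dynamically inefficient (over-saving).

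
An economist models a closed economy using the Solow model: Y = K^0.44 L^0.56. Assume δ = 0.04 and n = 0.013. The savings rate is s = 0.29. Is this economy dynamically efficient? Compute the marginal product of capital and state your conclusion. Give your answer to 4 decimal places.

dynamically efficient; MPK ≈ 0.0804

n + δ = 0.013 + 0.04 = 0.053.
Steady-state k*: s·k^0.44 = 0.053·k gives k* = (0.29/0.053)^(1/0.56) ≈ 20.8006.
MPK = 0.44·20.8006^(-0.56) ≈ 0.0804.
MPK > n+δ = 0.053, so the economy is dynamically efficient (under-saving).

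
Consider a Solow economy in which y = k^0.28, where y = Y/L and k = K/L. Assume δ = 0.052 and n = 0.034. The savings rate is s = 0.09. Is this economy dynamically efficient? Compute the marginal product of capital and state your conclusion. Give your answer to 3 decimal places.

Break-even investment rate: n + δ = 0.034 + 0.052 = 0.086.
Steady-state k*: s·k^0.28 = 0.086·k gives k* = (0.09/0.086)^(1/0.72) ≈ 1.0652.
MPK = 0.28·1.0652^(-0.72) ≈ 0.2676.
MPK > n+δ = 0.086, so the economy is dynamically efficient (under-saving).

dynamically efficient; MPK ≈ 0.268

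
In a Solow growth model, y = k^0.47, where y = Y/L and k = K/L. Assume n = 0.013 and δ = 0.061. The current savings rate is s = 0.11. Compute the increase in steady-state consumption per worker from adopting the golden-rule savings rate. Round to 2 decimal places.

Δc ≈ 1.47

The effective depreciation rate is n + δ = 0.013 + 0.061 = 0.074.
Current steady state (s = 0.11): k* = (0.11/0.074)^(1/0.53) ≈ 2.1127, y* = 2.1127^0.47 ≈ 1.4213, c* = (1−0.11)·1.4213 ≈ 1.2649.
At the golden rule the marginal product of capital equals n+δ: 0.47·k^(0.47−1) = 0.074. Solving, k_gold = (0.47/0.074)^(1/0.53) ≈ 32.7221.
y_gold = 32.7221^0.47 ≈ 5.1520, c_gold = y_gold − 0.074·k_gold ≈ 2.7306.
Gain: Δc = 2.7306 − 1.2649 ≈ 1.4656.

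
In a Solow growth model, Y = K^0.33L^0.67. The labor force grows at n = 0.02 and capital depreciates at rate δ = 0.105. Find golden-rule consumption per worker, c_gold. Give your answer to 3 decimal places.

c_gold ≈ 1.081

Break-even investment rate: n + δ = 0.02 + 0.105 = 0.125.
Maximizing c = f(k) − (n+δ)·k gives f'(k) = n+δ, i.e. 0.33·k^(0.33−1) = 0.125, so k_gold = (0.33/0.125)^(1/0.67) ≈ 4.2585.
y_gold = 4.2585^0.33 ≈ 1.6131.
c_gold = y_gold − (n+δ)·k_gold = 1.6131 − 0.125·4.2585 ≈ 1.0808.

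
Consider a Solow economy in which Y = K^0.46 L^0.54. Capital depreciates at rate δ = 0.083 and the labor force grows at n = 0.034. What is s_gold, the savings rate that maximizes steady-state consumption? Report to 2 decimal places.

The effective depreciation rate is n + δ = 0.034 + 0.083 = 0.117.
At the golden rule MPK = n+δ, and in any Cobb-Douglas steady state s = (n+δ)·k/y = MPK·k/y = capital's share 0.46.

s_gold = 0.46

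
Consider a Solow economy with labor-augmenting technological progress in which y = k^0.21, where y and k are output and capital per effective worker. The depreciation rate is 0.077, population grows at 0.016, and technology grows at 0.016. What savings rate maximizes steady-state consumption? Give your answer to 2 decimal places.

s_gold = 0.21

Capital per effective worker breaks even when investment replaces (n + g + δ)·k; here n + g + δ = 0.109.
At the golden rule MPK = n+g+δ, and in any Cobb-Douglas steady state s = (n+g+δ)·k/y = MPK·k/y = capital's share 0.21.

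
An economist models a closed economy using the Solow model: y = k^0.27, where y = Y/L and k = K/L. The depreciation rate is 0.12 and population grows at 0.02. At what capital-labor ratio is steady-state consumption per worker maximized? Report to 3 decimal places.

k_gold ≈ 2.459

n + δ = 0.02 + 0.12 = 0.14.
Setting f'(k) = n+δ gives 0.27·k^(0.27−1) = 0.14, hence k_gold = (0.27/0.14)^(1/0.73) ≈ 2.4589.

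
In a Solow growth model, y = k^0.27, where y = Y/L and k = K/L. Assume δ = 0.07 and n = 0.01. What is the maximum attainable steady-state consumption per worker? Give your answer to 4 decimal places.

c_gold ≈ 1.1448

Capital per worker breaks even when investment replaces (n + δ)·k; here n + δ = 0.08.
At the golden rule the marginal product of capital equals n+δ: 0.27·k^(0.27−1) = 0.08. Solving, k_gold = (0.27/0.08)^(1/0.73) ≈ 5.2925.
y_gold = 5.2925^0.27 ≈ 1.5682.
c_gold = y_gold − (n+δ)·k_gold = 1.5682 − 0.08·5.2925 ≈ 1.1448.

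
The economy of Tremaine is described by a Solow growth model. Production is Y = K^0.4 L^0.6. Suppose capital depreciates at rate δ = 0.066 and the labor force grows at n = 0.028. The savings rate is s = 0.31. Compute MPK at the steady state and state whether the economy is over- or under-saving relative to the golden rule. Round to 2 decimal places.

under-saving; MPK ≈ 0.12

Break-even investment rate: n + δ = 0.028 + 0.066 = 0.094.
Steady-state k*: s·k^0.4 = 0.094·k gives k* = (0.31/0.094)^(1/0.6) ≈ 7.3067.
MPK = 0.4·7.3067^(-0.6) ≈ 0.1213.
MPK > n+δ = 0.094, so the economy is dynamically efficient (under-saving).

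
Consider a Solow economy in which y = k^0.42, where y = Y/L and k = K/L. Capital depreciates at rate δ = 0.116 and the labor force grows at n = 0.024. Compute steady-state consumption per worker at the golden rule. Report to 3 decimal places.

The effective depreciation rate is n + δ = 0.024 + 0.116 = 0.14.
Golden rule sets MPK = n+δ: 0.42·k^(0.42−1) = 0.14, so k_gold = (0.42/0.14)^(1/0.58) ≈ 6.6470.
y_gold = 6.6470^0.42 ≈ 2.2157.
c_gold = y_gold − (n+δ)·k_gold = 2.2157 − 0.14·6.6470 ≈ 1.2851.

c_gold ≈ 1.285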